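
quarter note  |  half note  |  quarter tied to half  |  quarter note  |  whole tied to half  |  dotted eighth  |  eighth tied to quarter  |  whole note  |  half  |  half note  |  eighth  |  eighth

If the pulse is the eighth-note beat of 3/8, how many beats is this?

One eighth-note beat = 2 sixteenth notes.
Convert each value to sixteenth notes: quarter note = 4; half note = 8; quarter tied to half (quarter + half) = 12; quarter note = 4; whole tied to half (whole + half) = 24; dotted eighth = 3; eighth tied to quarter (eighth + quarter) = 6; whole note = 16; half = 8; half note = 8; eighth = 2; eighth = 2.
Altogether 4 + 8 + 12 + 4 + 24 + 3 + 6 + 16 + 8 + 8 + 2 + 2 = 97.
97 ÷ 2 = 48.5 beats.

48.5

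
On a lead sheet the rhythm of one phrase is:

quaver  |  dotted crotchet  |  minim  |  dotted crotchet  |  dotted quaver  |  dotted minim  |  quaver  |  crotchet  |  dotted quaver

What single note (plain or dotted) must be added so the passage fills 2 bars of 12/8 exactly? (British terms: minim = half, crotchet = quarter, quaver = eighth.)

eighth note

2 bars of 12/8 = 48 sixteenth notes.
Working in sixteenth notes: quaver = 2; dotted crotchet = 6; minim = 8; dotted crotchet = 6; dotted quaver = 3; dotted minim = 12; quaver = 2; crotchet = 4; dotted quaver = 3.
Altogether 2 + 6 + 8 + 6 + 3 + 12 + 2 + 4 + 3 = 46.
Remaining: 48 − 46 = 2 sixteenth notes, which is a eighth note.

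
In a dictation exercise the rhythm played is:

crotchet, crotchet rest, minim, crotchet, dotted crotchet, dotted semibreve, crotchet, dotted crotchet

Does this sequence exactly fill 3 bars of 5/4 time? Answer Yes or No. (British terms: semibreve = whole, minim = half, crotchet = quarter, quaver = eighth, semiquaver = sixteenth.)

Yes

One bar of 5/4 = 10 eighth notes, so 3 bars = 30.
Convert each value to eighth notes: crotchet = 2; crotchet rest = 2; minim = 4; crotchet = 2; dotted crotchet = 3; dotted semibreve = 12; crotchet = 2; dotted crotchet = 3.
Sum: 2 + 2 + 4 + 2 + 3 + 12 + 2 + 3 = 30.
30 equals 30, so the answer is Yes.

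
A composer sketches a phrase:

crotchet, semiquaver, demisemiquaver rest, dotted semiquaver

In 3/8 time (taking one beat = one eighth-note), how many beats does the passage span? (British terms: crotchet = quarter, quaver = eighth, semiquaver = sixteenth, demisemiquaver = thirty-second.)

One eighth-note beat = 4 thirty-second notes.
Each duration in thirty-second notes: crotchet = 8; semiquaver = 2; demisemiquaver rest = 1; dotted semiquaver = 3.
Sum: 8 + 2 + 1 + 3 = 14.
14 ÷ 4 = 3.5 beats.

3.5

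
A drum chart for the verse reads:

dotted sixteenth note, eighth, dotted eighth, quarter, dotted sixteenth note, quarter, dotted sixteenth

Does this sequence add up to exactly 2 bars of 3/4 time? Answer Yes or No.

No

One bar of 3/4 = 24 thirty-second notes, so 2 bars = 48.
In thirty-second notes: dotted sixteenth note = 3; eighth = 4; dotted eighth = 6; quarter = 8; dotted sixteenth note = 3; quarter = 8; dotted sixteenth = 3.
Sum: 3 + 4 + 6 + 8 + 3 + 8 + 3 = 35.
35 falls short of 48, so the answer is No.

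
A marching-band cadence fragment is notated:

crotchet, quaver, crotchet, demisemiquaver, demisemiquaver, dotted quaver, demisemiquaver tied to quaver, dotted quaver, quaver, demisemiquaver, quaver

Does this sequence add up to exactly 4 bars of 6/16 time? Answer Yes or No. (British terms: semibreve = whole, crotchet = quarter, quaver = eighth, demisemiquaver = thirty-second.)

Yes

One bar of 6/16 = 12 thirty-second notes, so 4 bars = 48.
Each duration in thirty-second notes: crotchet = 8; quaver = 4; crotchet = 8; demisemiquaver = 1; demisemiquaver = 1; dotted quaver = 6; demisemiquaver tied to quaver (demisemiquaver + quaver) = 5; dotted quaver = 6; quaver = 4; demisemiquaver = 1; quaver = 4.
Sum: 8 + 4 + 8 + 1 + 1 + 6 + 5 + 6 + 4 + 1 + 4 = 48.
48 equals 48, so the answer is Yes.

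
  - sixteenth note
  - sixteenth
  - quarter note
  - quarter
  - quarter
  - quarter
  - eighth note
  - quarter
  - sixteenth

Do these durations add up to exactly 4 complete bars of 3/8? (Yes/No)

One bar of 3/8 = 6 sixteenth notes, so 4 bars = 24.
Express everything in sixteenth notes: sixteenth note = 1; sixteenth = 1; quarter note = 4; quarter = 4; quarter = 4; quarter = 4; eighth note = 2; quarter = 4; sixteenth = 1.
Adding: 1 + 1 + 4 + 4 + 4 + 4 + 2 + 4 + 1 = 25.
25 exceeds 24, so the answer is No.

No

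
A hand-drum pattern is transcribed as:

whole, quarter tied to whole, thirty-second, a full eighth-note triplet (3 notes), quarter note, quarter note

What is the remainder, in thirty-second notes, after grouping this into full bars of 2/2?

1

One bar of 2/2 = 32 thirty-second notes.
Working in thirty-second notes: whole = 32; quarter tied to whole (quarter + whole) = 40; thirty-second = 1; a full eighth-note triplet (3 notes) (three triplet eighths span one quarter) = 8; quarter note = 8; quarter note = 8.
Total: 32 + 40 + 1 + 8 + 8 + 8 = 97.
97 ÷ 32 = 3 complete bars with 1 thirty-second note remaining.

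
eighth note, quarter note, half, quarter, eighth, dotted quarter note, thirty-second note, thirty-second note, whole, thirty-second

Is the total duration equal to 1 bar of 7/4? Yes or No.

One bar of 7/4 = 56 thirty-second notes.
Each duration in thirty-second notes: eighth note = 4; quarter note = 8; half = 16; quarter = 8; eighth = 4; dotted quarter note = 12; thirty-second note = 1; thirty-second note = 1; whole = 32; thirty-second = 1.
Sum: 4 + 8 + 16 + 8 + 4 + 12 + 1 + 1 + 32 + 1 = 87.
87 exceeds 56, so the answer is No.

No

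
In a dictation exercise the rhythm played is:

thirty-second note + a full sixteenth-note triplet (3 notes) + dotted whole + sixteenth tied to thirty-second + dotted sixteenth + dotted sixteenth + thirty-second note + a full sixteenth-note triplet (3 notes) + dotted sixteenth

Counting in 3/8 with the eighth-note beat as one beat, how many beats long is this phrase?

17.5

One eighth-note beat = 4 thirty-second notes.
Convert each value to thirty-second notes: thirty-second note = 1; a full sixteenth-note triplet (3 notes) (three triplet sixteenths span one eighth) = 4; dotted whole = 48; sixteenth tied to thirty-second (sixteenth + thirty-second) = 3; dotted sixteenth = 3; dotted sixteenth = 3; thirty-second note = 1; a full sixteenth-note triplet (3 notes) (three triplet sixteenths span one eighth) = 4; dotted sixteenth = 3.
Sum: 1 + 4 + 48 + 3 + 3 + 3 + 1 + 4 + 3 = 70.
70 ÷ 4 = 17.5 beats.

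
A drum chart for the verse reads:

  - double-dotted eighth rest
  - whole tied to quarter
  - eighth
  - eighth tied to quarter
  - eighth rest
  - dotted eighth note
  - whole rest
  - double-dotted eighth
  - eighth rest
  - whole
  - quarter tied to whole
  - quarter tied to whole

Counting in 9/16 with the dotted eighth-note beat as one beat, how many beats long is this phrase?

38

One dotted eighth-note beat = 6 thirty-second notes.
Working in thirty-second notes: double-dotted eighth rest = 7; whole tied to quarter (whole + quarter) = 40; eighth = 4; eighth tied to quarter (eighth + quarter) = 12; eighth rest = 4; dotted eighth note = 6; whole rest = 32; double-dotted eighth = 7; eighth rest = 4; whole = 32; quarter tied to whole (quarter + whole) = 40; quarter tied to whole (quarter + whole) = 40.
Adding: 7 + 40 + 4 + 12 + 4 + 6 + 32 + 7 + 4 + 32 + 40 + 40 = 228.
228 ÷ 6 = 38 beats.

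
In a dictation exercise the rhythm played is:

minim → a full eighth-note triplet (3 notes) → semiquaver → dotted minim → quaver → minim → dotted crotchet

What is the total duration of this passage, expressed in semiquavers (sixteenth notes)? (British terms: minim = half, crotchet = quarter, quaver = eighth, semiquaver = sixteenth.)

41

In sixteenth notes: minim = 8; a full eighth-note triplet (3 notes) (three triplet eighths span one quarter) = 4; semiquaver = 1; dotted minim = 12; quaver = 2; minim = 8; dotted crotchet = 6.
Total: 8 + 4 + 1 + 12 + 2 + 8 + 6 = 41 sixteenth notes.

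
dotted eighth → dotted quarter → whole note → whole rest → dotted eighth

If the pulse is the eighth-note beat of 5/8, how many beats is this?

22

One eighth-note beat = 2 sixteenth notes.
Working in sixteenth notes: dotted eighth = 3; dotted quarter = 6; whole note = 16; whole rest = 16; dotted eighth = 3.
Sum: 3 + 6 + 16 + 16 + 3 = 44.
44 ÷ 2 = 22 beats.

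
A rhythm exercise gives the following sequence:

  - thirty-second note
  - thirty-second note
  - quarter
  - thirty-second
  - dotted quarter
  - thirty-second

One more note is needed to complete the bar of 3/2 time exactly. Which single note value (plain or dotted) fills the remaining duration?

The bar of 3/2 = 48 thirty-second notes.
Convert each value to thirty-second notes: thirty-second note = 1; thirty-second note = 1; quarter = 8; thirty-second = 1; dotted quarter = 12; thirty-second = 1.
Total: 1 + 1 + 8 + 1 + 12 + 1 = 24.
Remaining: 48 − 24 = 24 thirty-second notes, which is a dotted half note.

dotted half note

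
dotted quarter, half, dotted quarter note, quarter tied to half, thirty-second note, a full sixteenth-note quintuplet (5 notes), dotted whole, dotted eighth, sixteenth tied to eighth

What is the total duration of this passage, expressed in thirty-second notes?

133

Working in thirty-second notes: dotted quarter = 12; half = 16; dotted quarter note = 12; quarter tied to half (quarter + half) = 24; thirty-second note = 1; a full sixteenth-note quintuplet (5 notes) (five quintuplet sixteenths span one quarter) = 8; dotted whole = 48; dotted eighth = 6; sixteenth tied to eighth (sixteenth + eighth) = 6.
Total: 12 + 16 + 12 + 24 + 1 + 8 + 48 + 6 + 6 = 133 thirty-second notes.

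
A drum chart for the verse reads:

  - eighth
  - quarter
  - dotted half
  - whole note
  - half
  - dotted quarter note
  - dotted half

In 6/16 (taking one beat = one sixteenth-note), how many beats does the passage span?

60

One sixteenth-note beat = 2 thirty-second notes.
Convert each value to thirty-second notes: eighth = 4; quarter = 8; dotted half = 24; whole note = 32; half = 16; dotted quarter note = 12; dotted half = 24.
Sum: 4 + 8 + 24 + 32 + 16 + 12 + 24 = 120.
120 ÷ 2 = 60 beats.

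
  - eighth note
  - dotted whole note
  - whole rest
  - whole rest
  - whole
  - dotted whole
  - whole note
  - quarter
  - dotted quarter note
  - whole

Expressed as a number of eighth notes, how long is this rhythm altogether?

70

Working in eighth notes: eighth note = 1; dotted whole note = 12; whole rest = 8; whole rest = 8; whole = 8; dotted whole = 12; whole note = 8; quarter = 2; dotted quarter note = 3; whole = 8.
Altogether 1 + 12 + 8 + 8 + 8 + 12 + 8 + 2 + 3 + 8 = 70 eighth notes.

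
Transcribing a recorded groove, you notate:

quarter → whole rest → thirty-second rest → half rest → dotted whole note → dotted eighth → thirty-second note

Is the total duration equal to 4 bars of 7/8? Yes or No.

One bar of 7/8 = 28 thirty-second notes, so 4 bars = 112.
Working in thirty-second notes: quarter = 8; whole rest = 32; thirty-second rest = 1; half rest = 16; dotted whole note = 48; dotted eighth = 6; thirty-second note = 1.
Altogether 8 + 32 + 1 + 16 + 48 + 6 + 1 = 112.
112 equals 112, so the answer is Yes.

Yes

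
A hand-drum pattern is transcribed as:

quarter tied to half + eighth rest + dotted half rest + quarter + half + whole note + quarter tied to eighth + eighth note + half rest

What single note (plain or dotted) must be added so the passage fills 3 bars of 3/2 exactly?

3 bars of 3/2 = 36 eighth notes.
Each duration in eighth notes: quarter tied to half (quarter + half) = 6; eighth rest = 1; dotted half rest = 6; quarter = 2; half = 4; whole note = 8; quarter tied to eighth (quarter + eighth) = 3; eighth note = 1; half rest = 4.
Total: 6 + 1 + 6 + 2 + 4 + 8 + 3 + 1 + 4 = 35.
Remaining: 36 − 35 = 1 eighth note, which is a eighth note.

eighth note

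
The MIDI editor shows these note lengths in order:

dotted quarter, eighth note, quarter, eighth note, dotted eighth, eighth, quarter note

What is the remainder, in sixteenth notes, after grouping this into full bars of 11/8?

One bar of 11/8 = 22 sixteenth notes.
Working in sixteenth notes: dotted quarter = 6; eighth note = 2; quarter = 4; eighth note = 2; dotted eighth = 3; eighth = 2; quarter note = 4.
Total: 6 + 2 + 4 + 2 + 3 + 2 + 4 = 23.
23 ÷ 22 = 1 complete bar with 1 sixteenth note remaining.

1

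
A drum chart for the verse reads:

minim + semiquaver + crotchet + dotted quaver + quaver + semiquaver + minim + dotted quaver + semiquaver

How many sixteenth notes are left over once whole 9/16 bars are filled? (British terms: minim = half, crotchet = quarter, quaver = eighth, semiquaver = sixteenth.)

4

One bar of 9/16 = 9 sixteenth notes.
Express everything in sixteenth notes: minim = 8; semiquaver = 1; crotchet = 4; dotted quaver = 3; quaver = 2; semiquaver = 1; minim = 8; dotted quaver = 3; semiquaver = 1.
Sum: 8 + 1 + 4 + 3 + 2 + 1 + 8 + 3 + 1 = 31.
31 ÷ 9 = 3 complete bars with 4 sixteenth notes remaining.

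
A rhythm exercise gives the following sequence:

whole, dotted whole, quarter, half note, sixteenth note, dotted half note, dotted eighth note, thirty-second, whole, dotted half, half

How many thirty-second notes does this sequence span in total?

209

Each duration in thirty-second notes: whole = 32; dotted whole = 48; quarter = 8; half note = 16; sixteenth note = 2; dotted half note = 24; dotted eighth note = 6; thirty-second = 1; whole = 32; dotted half = 24; half = 16.
Sum: 32 + 48 + 8 + 16 + 2 + 24 + 6 + 1 + 32 + 24 + 16 = 209 thirty-second notes.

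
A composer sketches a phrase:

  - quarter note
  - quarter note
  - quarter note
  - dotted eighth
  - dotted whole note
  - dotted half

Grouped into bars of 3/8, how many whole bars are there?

8

One bar of 3/8 = 6 sixteenth notes.
Express everything in sixteenth notes: quarter note = 4; quarter note = 4; quarter note = 4; dotted eighth = 3; dotted whole note = 24; dotted half = 12.
Total: 4 + 4 + 4 + 3 + 24 + 12 = 51.
51 ÷ 6 = 8 complete bars with 3 left over.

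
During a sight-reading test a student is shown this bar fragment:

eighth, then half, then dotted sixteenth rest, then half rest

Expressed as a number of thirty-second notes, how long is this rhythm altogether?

In thirty-second notes: eighth = 4; half = 16; dotted sixteenth rest = 3; half rest = 16.
Altogether 4 + 16 + 3 + 16 = 39 thirty-second notes.

39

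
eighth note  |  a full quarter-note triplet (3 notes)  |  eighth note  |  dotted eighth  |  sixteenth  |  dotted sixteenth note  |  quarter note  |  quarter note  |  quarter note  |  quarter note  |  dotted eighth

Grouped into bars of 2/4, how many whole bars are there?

4

One bar of 2/4 = 16 thirty-second notes.
Working in thirty-second notes: eighth note = 4; a full quarter-note triplet (3 notes) (three triplet quarters span one half) = 16; eighth note = 4; dotted eighth = 6; sixteenth = 2; dotted sixteenth note = 3; quarter note = 8; quarter note = 8; quarter note = 8; quarter note = 8; dotted eighth = 6.
Sum: 4 + 16 + 4 + 6 + 2 + 3 + 8 + 8 + 8 + 8 + 6 = 73.
73 ÷ 16 = 4 complete bars with 9 left over.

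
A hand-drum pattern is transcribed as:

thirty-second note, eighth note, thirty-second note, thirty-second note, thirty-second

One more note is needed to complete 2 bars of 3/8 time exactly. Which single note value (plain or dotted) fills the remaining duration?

half note

2 bars of 3/8 = 24 thirty-second notes.
Convert each value to thirty-second notes: thirty-second note = 1; eighth note = 4; thirty-second note = 1; thirty-second note = 1; thirty-second = 1.
Altogether 1 + 4 + 1 + 1 + 1 = 8.
Remaining: 24 − 8 = 16 thirty-second notes, which is a half note.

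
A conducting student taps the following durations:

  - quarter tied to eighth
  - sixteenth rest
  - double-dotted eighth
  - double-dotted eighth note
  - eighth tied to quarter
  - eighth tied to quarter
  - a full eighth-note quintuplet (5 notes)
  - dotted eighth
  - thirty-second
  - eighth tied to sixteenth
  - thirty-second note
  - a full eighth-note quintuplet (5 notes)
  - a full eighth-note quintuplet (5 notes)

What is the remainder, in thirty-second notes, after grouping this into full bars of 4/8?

2

One bar of 4/8 = 16 thirty-second notes.
In thirty-second notes: quarter tied to eighth (quarter + eighth) = 12; sixteenth rest = 2; double-dotted eighth = 7; double-dotted eighth note = 7; eighth tied to quarter (eighth + quarter) = 12; eighth tied to quarter (eighth + quarter) = 12; a full eighth-note quintuplet (5 notes) (five quintuplet eighths span one half) = 16; dotted eighth = 6; thirty-second = 1; eighth tied to sixteenth (eighth + sixteenth) = 6; thirty-second note = 1; a full eighth-note quintuplet (5 notes) (five quintuplet eighths span one half) = 16; a full eighth-note quintuplet (5 notes) (five quintuplet eighths span one half) = 16.
Sum: 12 + 2 + 7 + 7 + 12 + 12 + 16 + 6 + 1 + 6 + 1 + 16 + 16 = 114.
114 ÷ 16 = 7 complete bars with 2 thirty-second notes remaining.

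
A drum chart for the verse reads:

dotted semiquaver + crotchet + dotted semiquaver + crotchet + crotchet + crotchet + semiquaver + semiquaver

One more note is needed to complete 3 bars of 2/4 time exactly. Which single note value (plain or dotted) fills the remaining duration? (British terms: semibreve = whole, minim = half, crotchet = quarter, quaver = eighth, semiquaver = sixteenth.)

dotted eighth note

3 bars of 2/4 = 48 thirty-second notes.
Each duration in thirty-second notes: dotted semiquaver = 3; crotchet = 8; dotted semiquaver = 3; crotchet = 8; crotchet = 8; crotchet = 8; semiquaver = 2; semiquaver = 2.
Altogether 3 + 8 + 3 + 8 + 8 + 8 + 2 + 2 = 42.
Remaining: 48 − 42 = 6 thirty-second notes, which is a dotted eighth note.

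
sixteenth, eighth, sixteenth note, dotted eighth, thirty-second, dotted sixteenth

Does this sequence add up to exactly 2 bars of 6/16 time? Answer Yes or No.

No

One bar of 6/16 = 12 thirty-second notes, so 2 bars = 24.
Express everything in thirty-second notes: sixteenth = 2; eighth = 4; sixteenth note = 2; dotted eighth = 6; thirty-second = 1; dotted sixteenth = 3.
Sum: 2 + 4 + 2 + 6 + 1 + 3 = 18.
18 falls short of 24, so the answer is No.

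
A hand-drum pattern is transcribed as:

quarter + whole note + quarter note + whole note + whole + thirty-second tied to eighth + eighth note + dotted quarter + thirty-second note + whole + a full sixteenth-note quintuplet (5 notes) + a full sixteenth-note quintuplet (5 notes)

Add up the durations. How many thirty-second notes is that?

Express everything in thirty-second notes: quarter = 8; whole note = 32; quarter note = 8; whole note = 32; whole = 32; thirty-second tied to eighth (thirty-second + eighth) = 5; eighth note = 4; dotted quarter = 12; thirty-second note = 1; whole = 32; a full sixteenth-note quintuplet (5 notes) (five quintuplet sixteenths span one quarter) = 8; a full sixteenth-note quintuplet (5 notes) (five quintuplet sixteenths span one quarter) = 8.
Sum: 8 + 32 + 8 + 32 + 32 + 5 + 4 + 12 + 1 + 32 + 8 + 8 = 182 thirty-second notes.

182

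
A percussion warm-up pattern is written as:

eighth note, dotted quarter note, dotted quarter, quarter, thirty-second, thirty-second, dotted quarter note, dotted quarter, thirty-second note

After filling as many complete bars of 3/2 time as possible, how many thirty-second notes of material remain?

15

One bar of 3/2 = 48 thirty-second notes.
Working in thirty-second notes: eighth note = 4; dotted quarter note = 12; dotted quarter = 12; quarter = 8; thirty-second = 1; thirty-second = 1; dotted quarter note = 12; dotted quarter = 12; thirty-second note = 1.
Total: 4 + 12 + 12 + 8 + 1 + 1 + 12 + 12 + 1 = 63.
63 ÷ 48 = 1 complete bar with 15 thirty-second notes remaining.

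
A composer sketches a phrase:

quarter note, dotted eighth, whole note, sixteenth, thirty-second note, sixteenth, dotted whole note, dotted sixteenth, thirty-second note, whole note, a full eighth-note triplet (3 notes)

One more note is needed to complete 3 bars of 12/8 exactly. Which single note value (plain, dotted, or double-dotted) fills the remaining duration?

thirty-second note

3 bars of 12/8 = 144 thirty-second notes.
Working in thirty-second notes: quarter note = 8; dotted eighth = 6; whole note = 32; sixteenth = 2; thirty-second note = 1; sixteenth = 2; dotted whole note = 48; dotted sixteenth = 3; thirty-second note = 1; whole note = 32; a full eighth-note triplet (3 notes) (three triplet eighths span one quarter) = 8.
Altogether 8 + 6 + 32 + 2 + 1 + 2 + 48 + 3 + 1 + 32 + 8 = 143.
Remaining: 144 − 143 = 1 thirty-second note, which is a thirty-second note.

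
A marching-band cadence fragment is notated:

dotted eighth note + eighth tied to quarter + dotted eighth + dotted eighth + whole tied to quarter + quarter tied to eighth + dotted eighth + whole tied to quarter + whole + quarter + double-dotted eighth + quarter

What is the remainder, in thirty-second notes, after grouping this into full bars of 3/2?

One bar of 3/2 = 48 thirty-second notes.
Each duration in thirty-second notes: dotted eighth note = 6; eighth tied to quarter (eighth + quarter) = 12; dotted eighth = 6; dotted eighth = 6; whole tied to quarter (whole + quarter) = 40; quarter tied to eighth (quarter + eighth) = 12; dotted eighth = 6; whole tied to quarter (whole + quarter) = 40; whole = 32; quarter = 8; double-dotted eighth = 7; quarter = 8.
Sum: 6 + 12 + 6 + 6 + 40 + 12 + 6 + 40 + 32 + 8 + 7 + 8 = 183.
183 ÷ 48 = 3 complete bars with 39 thirty-second notes remaining.

39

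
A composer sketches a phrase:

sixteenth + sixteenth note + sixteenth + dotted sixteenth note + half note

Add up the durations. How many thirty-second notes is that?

Express everything in thirty-second notes: sixteenth = 2; sixteenth note = 2; sixteenth = 2; dotted sixteenth note = 3; half note = 16.
Sum: 2 + 2 + 2 + 3 + 16 = 25 thirty-second notes.

25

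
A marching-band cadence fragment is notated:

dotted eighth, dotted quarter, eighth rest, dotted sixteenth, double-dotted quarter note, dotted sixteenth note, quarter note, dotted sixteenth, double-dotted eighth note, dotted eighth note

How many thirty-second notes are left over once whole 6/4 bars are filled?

18

One bar of 6/4 = 48 thirty-second notes.
In thirty-second notes: dotted eighth = 6; dotted quarter = 12; eighth rest = 4; dotted sixteenth = 3; double-dotted quarter note = 14; dotted sixteenth note = 3; quarter note = 8; dotted sixteenth = 3; double-dotted eighth note = 7; dotted eighth note = 6.
Adding: 6 + 12 + 4 + 3 + 14 + 3 + 8 + 3 + 7 + 6 = 66.
66 ÷ 48 = 1 complete bar with 18 thirty-second notes remaining.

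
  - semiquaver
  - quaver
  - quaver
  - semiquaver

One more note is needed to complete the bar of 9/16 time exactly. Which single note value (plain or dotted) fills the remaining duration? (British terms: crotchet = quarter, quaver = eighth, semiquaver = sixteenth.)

dotted eighth note

The bar of 9/16 = 9 sixteenth notes.
Convert each value to sixteenth notes: semiquaver = 1; quaver = 2; quaver = 2; semiquaver = 1.
Altogether 1 + 2 + 2 + 1 = 6.
Remaining: 9 − 6 = 3 sixteenth notes, which is a dotted eighth note.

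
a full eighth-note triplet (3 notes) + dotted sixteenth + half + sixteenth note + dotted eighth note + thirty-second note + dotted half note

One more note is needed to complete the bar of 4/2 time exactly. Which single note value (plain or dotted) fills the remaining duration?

eighth note

The bar of 4/2 = 64 thirty-second notes.
Each duration in thirty-second notes: a full eighth-note triplet (3 notes) (three triplet eighths span one quarter) = 8; dotted sixteenth = 3; half = 16; sixteenth note = 2; dotted eighth note = 6; thirty-second note = 1; dotted half note = 24.
Altogether 8 + 3 + 16 + 2 + 6 + 1 + 24 = 60.
Remaining: 64 − 60 = 4 thirty-second notes, which is a eighth note.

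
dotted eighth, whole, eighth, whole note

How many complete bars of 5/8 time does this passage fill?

One bar of 5/8 = 10 sixteenth notes.
Convert each value to sixteenth notes: dotted eighth = 3; whole = 16; eighth = 2; whole note = 16.
Total: 3 + 16 + 2 + 16 = 37.
37 ÷ 10 = 3 complete bars with 7 left over.

3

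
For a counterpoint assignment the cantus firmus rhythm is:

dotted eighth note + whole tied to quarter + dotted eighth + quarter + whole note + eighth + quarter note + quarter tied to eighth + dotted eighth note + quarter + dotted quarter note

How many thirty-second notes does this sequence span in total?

Working in thirty-second notes: dotted eighth note = 6; whole tied to quarter (whole + quarter) = 40; dotted eighth = 6; quarter = 8; whole note = 32; eighth = 4; quarter note = 8; quarter tied to eighth (quarter + eighth) = 12; dotted eighth note = 6; quarter = 8; dotted quarter note = 12.
Sum: 6 + 40 + 6 + 8 + 32 + 4 + 8 + 12 + 6 + 8 + 12 = 142 thirty-second notes.

142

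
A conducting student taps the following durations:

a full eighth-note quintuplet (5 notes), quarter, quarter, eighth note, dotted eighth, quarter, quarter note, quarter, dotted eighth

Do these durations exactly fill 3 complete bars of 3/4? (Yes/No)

One bar of 3/4 = 12 sixteenth notes, so 3 bars = 36.
Each duration in sixteenth notes: a full eighth-note quintuplet (5 notes) (five quintuplet eighths span one half) = 8; quarter = 4; quarter = 4; eighth note = 2; dotted eighth = 3; quarter = 4; quarter note = 4; quarter = 4; dotted eighth = 3.
Sum: 8 + 4 + 4 + 2 + 3 + 4 + 4 + 4 + 3 = 36.
36 equals 36, so the answer is Yes.

Yes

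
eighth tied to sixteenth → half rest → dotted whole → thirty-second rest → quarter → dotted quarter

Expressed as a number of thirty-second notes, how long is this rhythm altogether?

In thirty-second notes: eighth tied to sixteenth (eighth + sixteenth) = 6; half rest = 16; dotted whole = 48; thirty-second rest = 1; quarter = 8; dotted quarter = 12.
Sum: 6 + 16 + 48 + 1 + 8 + 12 = 91 thirty-second notes.

91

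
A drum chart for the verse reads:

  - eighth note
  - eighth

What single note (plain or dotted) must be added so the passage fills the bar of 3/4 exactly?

half note

The bar of 3/4 = 6 eighth notes.
Each duration in eighth notes: eighth note = 1; eighth = 1.
Altogether 1 + 1 = 2.
Remaining: 6 − 2 = 4 eighth notes, which is a half note.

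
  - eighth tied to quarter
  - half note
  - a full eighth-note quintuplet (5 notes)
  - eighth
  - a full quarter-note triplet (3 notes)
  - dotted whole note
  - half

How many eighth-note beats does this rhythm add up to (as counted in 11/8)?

One eighth-note beat = 2 sixteenth notes.
Convert each value to sixteenth notes: eighth tied to quarter (eighth + quarter) = 6; half note = 8; a full eighth-note quintuplet (5 notes) (five quintuplet eighths span one half) = 8; eighth = 2; a full quarter-note triplet (3 notes) (three triplet quarters span one half) = 8; dotted whole note = 24; half = 8.
Sum: 6 + 8 + 8 + 2 + 8 + 24 + 8 = 64.
64 ÷ 2 = 32 beats.

32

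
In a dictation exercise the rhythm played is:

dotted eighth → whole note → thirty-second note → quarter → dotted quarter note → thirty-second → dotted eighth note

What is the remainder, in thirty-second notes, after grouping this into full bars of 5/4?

26

One bar of 5/4 = 40 thirty-second notes.
Working in thirty-second notes: dotted eighth = 6; whole note = 32; thirty-second note = 1; quarter = 8; dotted quarter note = 12; thirty-second = 1; dotted eighth note = 6.
Total: 6 + 32 + 1 + 8 + 12 + 1 + 6 = 66.
66 ÷ 40 = 1 complete bar with 26 thirty-second notes remaining.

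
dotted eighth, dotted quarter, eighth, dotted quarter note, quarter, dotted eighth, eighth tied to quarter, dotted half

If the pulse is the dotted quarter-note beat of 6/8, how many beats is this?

One dotted quarter-note beat = 6 sixteenth notes.
Working in sixteenth notes: dotted eighth = 3; dotted quarter = 6; eighth = 2; dotted quarter note = 6; quarter = 4; dotted eighth = 3; eighth tied to quarter (eighth + quarter) = 6; dotted half = 12.
Sum: 3 + 6 + 2 + 6 + 4 + 3 + 6 + 12 = 42.
42 ÷ 6 = 7 beats.

7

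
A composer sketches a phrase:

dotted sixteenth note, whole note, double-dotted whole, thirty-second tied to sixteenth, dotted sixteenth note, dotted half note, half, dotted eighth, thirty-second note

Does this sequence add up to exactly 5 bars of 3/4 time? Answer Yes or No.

No

One bar of 3/4 = 24 thirty-second notes, so 5 bars = 120.
Express everything in thirty-second notes: dotted sixteenth note = 3; whole note = 32; double-dotted whole = 56; thirty-second tied to sixteenth (thirty-second + sixteenth) = 3; dotted sixteenth note = 3; dotted half note = 24; half = 16; dotted eighth = 6; thirty-second note = 1.
Sum: 3 + 32 + 56 + 3 + 3 + 24 + 16 + 6 + 1 = 144.
144 exceeds 120, so the answer is No.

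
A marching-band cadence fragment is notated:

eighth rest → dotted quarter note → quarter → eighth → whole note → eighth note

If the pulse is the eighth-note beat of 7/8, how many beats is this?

16

One eighth-note beat = 2 sixteenth notes.
Each duration in sixteenth notes: eighth rest = 2; dotted quarter note = 6; quarter = 4; eighth = 2; whole note = 16; eighth note = 2.
Sum: 2 + 6 + 4 + 2 + 16 + 2 = 32.
32 ÷ 2 = 16 beats.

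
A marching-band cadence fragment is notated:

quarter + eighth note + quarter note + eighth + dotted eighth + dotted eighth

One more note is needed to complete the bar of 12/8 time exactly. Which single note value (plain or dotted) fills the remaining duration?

dotted quarter note

The bar of 12/8 = 24 sixteenth notes.
Working in sixteenth notes: quarter = 4; eighth note = 2; quarter note = 4; eighth = 2; dotted eighth = 3; dotted eighth = 3.
Total: 4 + 2 + 4 + 2 + 3 + 3 = 18.
Remaining: 24 − 18 = 6 sixteenth notes, which is a dotted quarter note.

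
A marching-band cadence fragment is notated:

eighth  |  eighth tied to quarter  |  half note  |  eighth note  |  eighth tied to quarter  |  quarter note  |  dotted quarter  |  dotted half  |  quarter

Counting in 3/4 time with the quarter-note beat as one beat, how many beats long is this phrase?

One quarter-note beat = 2 eighth notes.
Convert each value to eighth notes: eighth = 1; eighth tied to quarter (eighth + quarter) = 3; half note = 4; eighth note = 1; eighth tied to quarter (eighth + quarter) = 3; quarter note = 2; dotted quarter = 3; dotted half = 6; quarter = 2.
Total: 1 + 3 + 4 + 1 + 3 + 2 + 3 + 6 + 2 = 25.
25 ÷ 2 = 12.5 beats.

12.5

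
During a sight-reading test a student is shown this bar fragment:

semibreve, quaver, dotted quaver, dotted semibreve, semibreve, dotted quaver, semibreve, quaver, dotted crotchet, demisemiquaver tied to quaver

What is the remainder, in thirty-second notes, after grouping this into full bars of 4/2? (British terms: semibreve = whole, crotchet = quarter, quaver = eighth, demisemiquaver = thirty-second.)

One bar of 4/2 = 64 thirty-second notes.
Working in thirty-second notes: semibreve = 32; quaver = 4; dotted quaver = 6; dotted semibreve = 48; semibreve = 32; dotted quaver = 6; semibreve = 32; quaver = 4; dotted crotchet = 12; demisemiquaver tied to quaver (demisemiquaver + quaver) = 5.
Altogether 32 + 4 + 6 + 48 + 32 + 6 + 32 + 4 + 12 + 5 = 181.
181 ÷ 64 = 2 complete bars with 53 thirty-second notes remaining.

53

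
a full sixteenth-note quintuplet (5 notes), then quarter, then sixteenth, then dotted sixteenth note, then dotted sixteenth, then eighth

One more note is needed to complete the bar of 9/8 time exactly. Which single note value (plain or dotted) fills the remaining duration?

The bar of 9/8 = 36 thirty-second notes.
Express everything in thirty-second notes: a full sixteenth-note quintuplet (5 notes) (five quintuplet sixteenths span one quarter) = 8; quarter = 8; sixteenth = 2; dotted sixteenth note = 3; dotted sixteenth = 3; eighth = 4.
Total: 8 + 8 + 2 + 3 + 3 + 4 = 28.
Remaining: 36 − 28 = 8 thirty-second notes, which is a quarter note.

quarter note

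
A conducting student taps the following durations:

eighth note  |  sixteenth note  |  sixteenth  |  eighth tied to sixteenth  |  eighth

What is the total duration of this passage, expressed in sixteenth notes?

Working in sixteenth notes: eighth note = 2; sixteenth note = 1; sixteenth = 1; eighth tied to sixteenth (eighth + sixteenth) = 3; eighth = 2.
Sum: 2 + 1 + 1 + 3 + 2 = 9 sixteenth notes.

9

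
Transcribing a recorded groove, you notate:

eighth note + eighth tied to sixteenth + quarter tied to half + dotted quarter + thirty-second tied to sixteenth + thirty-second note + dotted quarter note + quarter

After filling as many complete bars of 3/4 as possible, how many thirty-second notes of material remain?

One bar of 3/4 = 24 thirty-second notes.
Convert each value to thirty-second notes: eighth note = 4; eighth tied to sixteenth (eighth + sixteenth) = 6; quarter tied to half (quarter + half) = 24; dotted quarter = 12; thirty-second tied to sixteenth (thirty-second + sixteenth) = 3; thirty-second note = 1; dotted quarter note = 12; quarter = 8.
Total: 4 + 6 + 24 + 12 + 3 + 1 + 12 + 8 = 70.
70 ÷ 24 = 2 complete bars with 22 thirty-second notes remaining.

22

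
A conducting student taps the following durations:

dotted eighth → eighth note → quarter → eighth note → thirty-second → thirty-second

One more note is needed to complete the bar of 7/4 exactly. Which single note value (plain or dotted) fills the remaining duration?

The bar of 7/4 = 56 thirty-second notes.
Express everything in thirty-second notes: dotted eighth = 6; eighth note = 4; quarter = 8; eighth note = 4; thirty-second = 1; thirty-second = 1.
Altogether 6 + 4 + 8 + 4 + 1 + 1 = 24.
Remaining: 56 − 24 = 32 thirty-second notes, which is a whole note.

whole note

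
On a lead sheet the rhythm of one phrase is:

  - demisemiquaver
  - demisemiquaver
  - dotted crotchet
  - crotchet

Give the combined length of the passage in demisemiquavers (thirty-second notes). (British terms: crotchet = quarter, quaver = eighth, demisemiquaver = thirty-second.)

Working in thirty-second notes: demisemiquaver = 1; demisemiquaver = 1; dotted crotchet = 12; crotchet = 8.
Total: 1 + 1 + 12 + 8 = 22 thirty-second notes.

22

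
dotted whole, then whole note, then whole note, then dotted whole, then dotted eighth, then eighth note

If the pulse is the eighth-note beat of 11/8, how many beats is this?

42.5

One eighth-note beat = 2 sixteenth notes.
Working in sixteenth notes: dotted whole = 24; whole note = 16; whole note = 16; dotted whole = 24; dotted eighth = 3; eighth note = 2.
Adding: 24 + 16 + 16 + 24 + 3 + 2 = 85.
85 ÷ 2 = 42.5 beats.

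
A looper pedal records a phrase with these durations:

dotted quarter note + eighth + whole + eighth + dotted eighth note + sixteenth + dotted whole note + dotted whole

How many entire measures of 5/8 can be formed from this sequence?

One bar of 5/8 = 10 sixteenth notes.
Working in sixteenth notes: dotted quarter note = 6; eighth = 2; whole = 16; eighth = 2; dotted eighth note = 3; sixteenth = 1; dotted whole note = 24; dotted whole = 24.
Altogether 6 + 2 + 16 + 2 + 3 + 1 + 24 + 24 = 78.
78 ÷ 10 = 7 complete bars with 8 left over.

7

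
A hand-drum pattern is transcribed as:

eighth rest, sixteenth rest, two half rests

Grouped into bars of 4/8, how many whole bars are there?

One bar of 4/8 = 8 sixteenth notes.
Each duration in sixteenth notes: eighth rest = 2; sixteenth rest = 1; half rest = 8; half rest = 8.
Total: 2 + 1 + 8 + 8 = 19.
19 ÷ 8 = 2 complete bars with 3 left over.

2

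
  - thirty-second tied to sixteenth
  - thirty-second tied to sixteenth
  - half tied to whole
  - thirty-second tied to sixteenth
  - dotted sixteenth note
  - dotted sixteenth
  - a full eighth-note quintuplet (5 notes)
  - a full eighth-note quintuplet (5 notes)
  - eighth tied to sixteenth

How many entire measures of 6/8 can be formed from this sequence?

One bar of 6/8 = 24 thirty-second notes.
Working in thirty-second notes: thirty-second tied to sixteenth (thirty-second + sixteenth) = 3; thirty-second tied to sixteenth (thirty-second + sixteenth) = 3; half tied to whole (half + whole) = 48; thirty-second tied to sixteenth (thirty-second + sixteenth) = 3; dotted sixteenth note = 3; dotted sixteenth = 3; a full eighth-note quintuplet (5 notes) (five quintuplet eighths span one half) = 16; a full eighth-note quintuplet (5 notes) (five quintuplet eighths span one half) = 16; eighth tied to sixteenth (eighth + sixteenth) = 6.
Altogether 3 + 3 + 48 + 3 + 3 + 3 + 16 + 16 + 6 = 101.
101 ÷ 24 = 4 complete bars with 5 left over.

4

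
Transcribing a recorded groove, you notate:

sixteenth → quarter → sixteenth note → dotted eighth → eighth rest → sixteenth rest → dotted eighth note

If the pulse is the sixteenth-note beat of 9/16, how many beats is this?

15

One sixteenth-note beat = 2 thirty-second notes.
Express everything in thirty-second notes: sixteenth = 2; quarter = 8; sixteenth note = 2; dotted eighth = 6; eighth rest = 4; sixteenth rest = 2; dotted eighth note = 6.
Sum: 2 + 8 + 2 + 6 + 4 + 2 + 6 = 30.
30 ÷ 2 = 15 beats.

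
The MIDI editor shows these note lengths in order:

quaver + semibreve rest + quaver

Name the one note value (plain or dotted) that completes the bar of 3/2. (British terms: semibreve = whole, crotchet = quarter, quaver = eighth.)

quarter note

The bar of 3/2 = 12 eighth notes.
Express everything in eighth notes: quaver = 1; semibreve rest = 8; quaver = 1.
Altogether 1 + 8 + 1 = 10.
Remaining: 12 − 10 = 2 eighth notes, which is a quarter note.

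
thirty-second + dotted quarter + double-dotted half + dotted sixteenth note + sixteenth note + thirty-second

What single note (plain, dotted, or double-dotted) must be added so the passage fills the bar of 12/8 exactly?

thirty-second note

The bar of 12/8 = 48 thirty-second notes.
In thirty-second notes: thirty-second = 1; dotted quarter = 12; double-dotted half = 28; dotted sixteenth note = 3; sixteenth note = 2; thirty-second = 1.
Adding: 1 + 12 + 28 + 3 + 2 + 1 = 47.
Remaining: 48 − 47 = 1 thirty-second note, which is a thirty-second note.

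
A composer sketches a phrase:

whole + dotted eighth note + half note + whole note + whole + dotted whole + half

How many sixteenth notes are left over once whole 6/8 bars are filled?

One bar of 6/8 = 12 sixteenth notes.
Convert each value to sixteenth notes: whole = 16; dotted eighth note = 3; half note = 8; whole note = 16; whole = 16; dotted whole = 24; half = 8.
Altogether 16 + 3 + 8 + 16 + 16 + 24 + 8 = 91.
91 ÷ 12 = 7 complete bars with 7 sixteenth notes remaining.

7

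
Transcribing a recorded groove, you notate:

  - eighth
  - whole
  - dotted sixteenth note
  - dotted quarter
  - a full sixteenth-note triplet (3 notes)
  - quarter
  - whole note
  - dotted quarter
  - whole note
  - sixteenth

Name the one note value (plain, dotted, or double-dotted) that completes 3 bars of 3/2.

dotted sixteenth note

3 bars of 3/2 = 144 thirty-second notes.
Each duration in thirty-second notes: eighth = 4; whole = 32; dotted sixteenth note = 3; dotted quarter = 12; a full sixteenth-note triplet (3 notes) (three triplet sixteenths span one eighth) = 4; quarter = 8; whole note = 32; dotted quarter = 12; whole note = 32; sixteenth = 2.
Sum: 4 + 32 + 3 + 12 + 4 + 8 + 32 + 12 + 32 + 2 = 141.
Remaining: 144 − 141 = 3 thirty-second notes, which is a dotted sixteenth note.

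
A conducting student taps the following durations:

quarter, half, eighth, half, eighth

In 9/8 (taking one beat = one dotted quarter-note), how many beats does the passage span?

One dotted quarter-note beat = 3 eighth notes.
Working in eighth notes: quarter = 2; half = 4; eighth = 1; half = 4; eighth = 1.
Total: 2 + 4 + 1 + 4 + 1 = 12.
12 ÷ 3 = 4 beats.

4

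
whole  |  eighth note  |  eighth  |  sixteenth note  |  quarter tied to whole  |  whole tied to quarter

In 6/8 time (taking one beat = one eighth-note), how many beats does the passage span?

One eighth-note beat = 2 sixteenth notes.
Working in sixteenth notes: whole = 16; eighth note = 2; eighth = 2; sixteenth note = 1; quarter tied to whole (quarter + whole) = 20; whole tied to quarter (whole + quarter) = 20.
Altogether 16 + 2 + 2 + 1 + 20 + 20 = 61.
61 ÷ 2 = 30.5 beats.

30.5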